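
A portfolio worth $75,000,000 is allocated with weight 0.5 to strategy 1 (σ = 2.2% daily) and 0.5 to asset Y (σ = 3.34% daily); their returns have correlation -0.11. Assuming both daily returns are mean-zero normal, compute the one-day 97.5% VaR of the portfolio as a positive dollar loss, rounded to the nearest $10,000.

σ_p² = 0.5²·2.2² + 0.5²·3.34² + 2·-0.11·0.5·0.5·2.2·3.34 = 3.5948 (%²).
σ_p = √3.5948 = 1.896%.
At 97.5%, z = 1.960.
VaR = 1.960 × 1.896% = 3.716%; on $75,000,000 that is $2,787,000.

$2,790,000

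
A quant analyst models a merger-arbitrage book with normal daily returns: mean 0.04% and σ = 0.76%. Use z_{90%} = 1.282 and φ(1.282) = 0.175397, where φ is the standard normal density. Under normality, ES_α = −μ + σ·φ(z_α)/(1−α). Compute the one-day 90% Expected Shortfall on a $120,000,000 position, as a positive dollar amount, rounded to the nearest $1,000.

Tail multiplier: φ(z)/(1−α) = 0.175397 / 0.1 = 1.754.
ES = −(0.04%) + 0.76% × 1.754 = 1.293%.
On $120,000,000: 0.01293 × $120,000,000 = $1,551,600.

$1,552,000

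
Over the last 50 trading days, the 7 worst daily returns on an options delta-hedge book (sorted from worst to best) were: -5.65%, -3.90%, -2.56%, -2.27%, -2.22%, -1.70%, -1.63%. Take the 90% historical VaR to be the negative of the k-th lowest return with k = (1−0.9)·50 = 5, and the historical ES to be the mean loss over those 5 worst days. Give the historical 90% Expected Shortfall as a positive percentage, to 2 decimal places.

3.32%

The 5 worst returns sum to -16.60%.
ES = −(-16.60%) / 5 = 3.32%.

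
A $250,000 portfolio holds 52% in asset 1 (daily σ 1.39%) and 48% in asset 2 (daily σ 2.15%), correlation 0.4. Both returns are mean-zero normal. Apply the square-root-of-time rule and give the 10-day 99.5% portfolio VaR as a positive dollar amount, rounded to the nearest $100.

$30,100

σ_p = √(0.52²·1.39² + 0.48²·2.15² + 2·0.4·0.52·0.48·1.39·2.15) = 1.478%.
σ_{10d} = 1.478% × √10 = 4.674%.
z(99.5%) = 2.576.
VaR = 2.576 × 4.674% = 12.040%; on $250,000 that is $30,100.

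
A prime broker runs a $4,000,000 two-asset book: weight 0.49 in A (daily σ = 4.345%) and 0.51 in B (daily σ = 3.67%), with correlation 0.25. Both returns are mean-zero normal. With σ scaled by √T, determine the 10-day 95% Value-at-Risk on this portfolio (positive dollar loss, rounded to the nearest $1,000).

$659,000

σ_p = √(0.49²·4.345² + 0.51²·3.67² + 2·0.25·0.49·0.51·4.345·3.67) = 3.167%.
σ_{10d} = 3.167% × √10 = 10.015%.
z(95%) = 1.645.
VaR = 1.645 × 10.015% = 16.475%; on $4,000,000 that is $659,000.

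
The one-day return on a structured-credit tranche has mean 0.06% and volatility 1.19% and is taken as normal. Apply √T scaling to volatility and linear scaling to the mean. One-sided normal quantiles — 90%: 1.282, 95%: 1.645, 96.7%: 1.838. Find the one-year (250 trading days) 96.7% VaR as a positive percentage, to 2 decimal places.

σ_{250d} = 1.19% × √250 = 18.816%; μ_{250d} = 250 × 0.06% = 15.000%.
VaR = −(15.000%) + 1.838 × 18.816% = 19.584%.

19.58%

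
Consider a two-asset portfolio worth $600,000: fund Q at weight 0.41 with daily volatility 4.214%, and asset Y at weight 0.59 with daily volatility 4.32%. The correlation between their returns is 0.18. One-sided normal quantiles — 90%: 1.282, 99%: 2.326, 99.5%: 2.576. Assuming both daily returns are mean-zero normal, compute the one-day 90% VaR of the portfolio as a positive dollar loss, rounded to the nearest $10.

σ_p² = 0.41²·4.214² + 0.59²·4.32² + 2·0.18·0.41·0.59·4.214·4.32 = 11.0668 (%²).
σ_p = √11.0668 = 3.327%.
VaR = 1.282 × 3.327% = 4.265%; on $600,000 that is $25,590.

$25,590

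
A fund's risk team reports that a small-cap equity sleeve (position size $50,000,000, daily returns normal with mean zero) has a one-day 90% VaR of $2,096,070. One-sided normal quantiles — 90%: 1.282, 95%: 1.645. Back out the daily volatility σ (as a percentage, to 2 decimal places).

VaR as a fraction: $2,096,070 / $50,000,000 = 4.192%.
σ = VaR / z = 4.192% / 1.282 = 3.270%.

3.27%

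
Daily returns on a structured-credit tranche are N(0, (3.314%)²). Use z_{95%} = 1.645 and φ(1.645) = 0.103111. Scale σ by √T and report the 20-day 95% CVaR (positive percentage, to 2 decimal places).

σ_{20d} = 3.314% × √20 = 14.821%.
ES multiplier = φ(z)/(1−α) = 0.103111/0.05 = 2.062.
ES = 14.821% × 2.062 = 30.561%.

30.56%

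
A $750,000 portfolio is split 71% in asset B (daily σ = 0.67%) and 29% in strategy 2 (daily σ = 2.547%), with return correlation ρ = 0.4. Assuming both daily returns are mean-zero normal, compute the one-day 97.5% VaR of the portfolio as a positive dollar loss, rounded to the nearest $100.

σ_p² = 0.71²·0.67² + 0.29²·2.547² + 2·0.4·0.71·0.29·0.67·2.547 = 1.0530 (%²).
σ_p = √1.0530 = 1.026%.
At 97.5%, z = 1.960.
VaR = 1.960 × 1.026% = 2.011%; on $750,000 that is $15,083.

$15,100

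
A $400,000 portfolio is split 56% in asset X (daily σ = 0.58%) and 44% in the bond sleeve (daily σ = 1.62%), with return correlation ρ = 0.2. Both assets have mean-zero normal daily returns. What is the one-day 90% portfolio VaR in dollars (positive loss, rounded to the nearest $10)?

σ_p² = 0.56²·0.58² + 0.44²·1.62² + 2·0.2·0.56·0.44·0.58·1.62 = 0.7062 (%²).
σ_p = √0.7062 = 0.840%.
At 90%, z = 1.282.
VaR = 1.282 × 0.840% = 1.077%; on $400,000 that is $4,308.

$4,310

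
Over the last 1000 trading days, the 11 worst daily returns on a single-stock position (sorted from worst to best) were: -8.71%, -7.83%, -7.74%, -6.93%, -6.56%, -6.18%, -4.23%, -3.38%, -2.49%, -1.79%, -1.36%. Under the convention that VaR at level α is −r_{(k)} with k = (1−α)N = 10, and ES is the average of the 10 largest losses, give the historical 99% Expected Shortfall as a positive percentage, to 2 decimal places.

5.58%

The 10 worst returns sum to -55.84%.
ES = −(-55.84%) / 10 = 5.584% ≈ 5.58%.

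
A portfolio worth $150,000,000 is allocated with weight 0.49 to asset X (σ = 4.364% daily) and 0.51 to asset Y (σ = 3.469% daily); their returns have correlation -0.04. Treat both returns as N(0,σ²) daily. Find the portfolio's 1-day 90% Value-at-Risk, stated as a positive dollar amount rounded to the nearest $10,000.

$5,230,000

σ_p² = 0.49²·4.364² + 0.51²·3.469² + 2·-0.04·0.49·0.51·4.364·3.469 = 7.4000 (%²).
σ_p = √7.4000 = 2.720%.
At 90%, z = 1.282.
VaR = 1.282 × 2.720% = 3.487%; on $150,000,000 that is $5,230,500.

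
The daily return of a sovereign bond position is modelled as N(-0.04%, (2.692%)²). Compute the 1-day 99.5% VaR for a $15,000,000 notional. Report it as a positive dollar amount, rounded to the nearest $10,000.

$1,050,000

At 99.5% one-sided, z = 2.576.
VaR = −μ + z·σ = −(-0.04%) + 2.576 × 2.692% = 6.975%.
On $15,000,000: 0.06975 × $15,000,000 = $1,046,250.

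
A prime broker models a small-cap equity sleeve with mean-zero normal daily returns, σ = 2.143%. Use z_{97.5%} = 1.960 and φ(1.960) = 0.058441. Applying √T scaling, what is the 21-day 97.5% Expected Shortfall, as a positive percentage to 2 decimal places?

σ_{21d} = 2.143% × √21 = 9.820%.
ES multiplier = φ(z)/(1−α) = 0.058441/0.025 = 2.338.
ES = 9.820% × 2.338 = 22.959%.

22.96%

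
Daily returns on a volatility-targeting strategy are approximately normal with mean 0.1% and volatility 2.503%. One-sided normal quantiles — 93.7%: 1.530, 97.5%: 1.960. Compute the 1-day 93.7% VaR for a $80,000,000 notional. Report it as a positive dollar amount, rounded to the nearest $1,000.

$2,984,000

VaR = −μ + z·σ = −(0.1%) + 1.530 × 2.503% = 3.730%.
On $80,000,000: 0.03730 × $80,000,000 = $2,984,000.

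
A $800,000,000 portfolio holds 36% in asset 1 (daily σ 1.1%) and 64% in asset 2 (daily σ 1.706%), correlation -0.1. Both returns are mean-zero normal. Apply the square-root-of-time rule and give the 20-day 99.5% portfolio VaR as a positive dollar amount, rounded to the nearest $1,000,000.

$104,000,000

σ_p = √(0.36²·1.1² + 0.64²·1.706² + 2·-0.1·0.36·0.64·1.1·1.706) = 1.124%.
σ_{20d} = 1.124% × √20 = 5.027%.
z(99.5%) = 2.576.
VaR = 2.576 × 5.027% = 12.950%; on $800,000,000 that is $103,600,000.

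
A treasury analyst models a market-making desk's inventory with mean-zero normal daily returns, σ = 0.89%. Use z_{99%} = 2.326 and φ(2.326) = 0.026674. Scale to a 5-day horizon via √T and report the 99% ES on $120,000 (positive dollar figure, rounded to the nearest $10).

σ_{5d} = 0.89% × √5 = 1.990%.
ES multiplier = φ(z)/(1−α) = 0.026674/0.01 = 2.667.
ES = 1.990% × 2.667 = 5.307%; on $120,000: $6,368.

$6,370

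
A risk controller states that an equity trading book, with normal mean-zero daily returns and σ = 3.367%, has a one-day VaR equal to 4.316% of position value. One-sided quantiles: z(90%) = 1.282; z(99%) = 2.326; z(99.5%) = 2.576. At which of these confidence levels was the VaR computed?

Implied z = VaR/σ = 4.316 / 3.367 = 1.282.
This matches z(90%) = 1.282.

90%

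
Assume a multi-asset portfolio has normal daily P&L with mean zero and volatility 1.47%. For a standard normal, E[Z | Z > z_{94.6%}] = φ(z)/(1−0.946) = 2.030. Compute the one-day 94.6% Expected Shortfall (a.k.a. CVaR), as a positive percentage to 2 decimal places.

ES = 1.47% × 2.030 = 2.984%.

2.98%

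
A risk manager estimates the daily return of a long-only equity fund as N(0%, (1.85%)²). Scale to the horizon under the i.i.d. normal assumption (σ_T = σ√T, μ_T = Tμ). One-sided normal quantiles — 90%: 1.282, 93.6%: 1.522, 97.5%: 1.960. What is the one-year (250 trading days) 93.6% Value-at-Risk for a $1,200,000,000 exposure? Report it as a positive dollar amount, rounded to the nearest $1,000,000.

σ_{250d} = 1.85% × √250 = 29.251%.
VaR = 1.522 × 29.251% = 44.520%.
On $1,200,000,000: 0.44520 × $1,200,000,000 = $534,240,000.

$534,000,000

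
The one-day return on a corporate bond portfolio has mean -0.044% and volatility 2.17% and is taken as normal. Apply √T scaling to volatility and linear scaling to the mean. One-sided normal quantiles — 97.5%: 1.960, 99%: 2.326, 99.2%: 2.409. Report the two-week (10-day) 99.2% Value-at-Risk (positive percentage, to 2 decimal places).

16.97%

σ_{10d} = 2.17% × √10 = 6.862%; μ_{10d} = 10 × -0.044% = -0.440%.
VaR = −(-0.440%) + 2.409 × 6.862% = 16.971%.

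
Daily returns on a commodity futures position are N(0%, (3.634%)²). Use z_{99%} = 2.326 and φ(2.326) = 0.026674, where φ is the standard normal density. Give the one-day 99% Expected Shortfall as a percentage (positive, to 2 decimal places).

Tail multiplier: φ(z)/(1−α) = 0.026674 / 0.01 = 2.667.
ES = 3.634% × 2.667 = 9.692%.

9.69%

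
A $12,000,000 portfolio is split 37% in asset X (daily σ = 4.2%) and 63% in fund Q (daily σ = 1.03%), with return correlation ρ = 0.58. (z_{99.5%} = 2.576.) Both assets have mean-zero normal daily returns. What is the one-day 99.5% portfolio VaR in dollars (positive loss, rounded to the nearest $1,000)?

$619,000

σ_p² = 0.37²·4.2² + 0.63²·1.03² + 2·0.58·0.37·0.63·4.2·1.03 = 4.0057 (%²).
σ_p = √4.0057 = 2.001%.
VaR = 2.576 × 2.001% = 5.155%; on $12,000,000 that is $618,600.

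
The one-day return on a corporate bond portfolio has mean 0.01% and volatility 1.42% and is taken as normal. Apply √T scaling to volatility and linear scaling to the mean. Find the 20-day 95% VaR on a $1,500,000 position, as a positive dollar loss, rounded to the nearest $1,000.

At 95%, z = 1.645.
σ_{20d} = 1.42% × √20 = 6.350%; μ_{20d} = 20 × 0.01% = 0.200%.
VaR = −(0.200%) + 1.645 × 6.350% = 10.246%.
On $1,500,000: 0.10246 × $1,500,000 = $153,690.

$154,000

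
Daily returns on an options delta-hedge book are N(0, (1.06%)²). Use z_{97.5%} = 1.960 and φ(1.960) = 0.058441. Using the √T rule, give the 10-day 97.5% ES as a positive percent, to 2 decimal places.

σ_{10d} = 1.06% × √10 = 3.352%.
ES multiplier = φ(z)/(1−α) = 0.058441/0.025 = 2.338.
ES = 3.352% × 2.338 = 7.837%.

7.84%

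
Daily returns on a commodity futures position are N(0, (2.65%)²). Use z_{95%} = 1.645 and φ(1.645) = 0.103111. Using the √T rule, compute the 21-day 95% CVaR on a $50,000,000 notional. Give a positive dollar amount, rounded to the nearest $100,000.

σ_{21d} = 2.65% × √21 = 12.144%.
ES multiplier = φ(z)/(1−α) = 0.103111/0.05 = 2.062.
ES = 12.144% × 2.062 = 25.041%; on $50,000,000: $12,520,500.

$12,500,000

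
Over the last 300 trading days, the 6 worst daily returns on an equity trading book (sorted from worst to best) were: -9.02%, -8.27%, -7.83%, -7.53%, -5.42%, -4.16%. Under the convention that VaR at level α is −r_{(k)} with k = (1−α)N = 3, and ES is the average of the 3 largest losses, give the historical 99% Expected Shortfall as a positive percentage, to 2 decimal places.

The 3 worst returns sum to -25.12%.
ES = −(-25.12%) / 3 = 8.3733…% ≈ 8.37%.

8.37%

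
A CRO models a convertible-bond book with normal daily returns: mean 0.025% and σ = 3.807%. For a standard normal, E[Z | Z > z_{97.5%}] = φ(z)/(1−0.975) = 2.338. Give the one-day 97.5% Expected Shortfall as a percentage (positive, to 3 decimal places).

8.876%

ES = −(0.025%) + 3.807% × 2.338 = 8.876%.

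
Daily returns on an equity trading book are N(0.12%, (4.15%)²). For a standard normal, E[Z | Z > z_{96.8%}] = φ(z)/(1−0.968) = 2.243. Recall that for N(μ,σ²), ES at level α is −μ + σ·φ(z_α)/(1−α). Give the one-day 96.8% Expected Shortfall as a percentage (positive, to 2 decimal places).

9.19%

ES = −(0.12%) + 4.15% × 2.243 = 9.188%.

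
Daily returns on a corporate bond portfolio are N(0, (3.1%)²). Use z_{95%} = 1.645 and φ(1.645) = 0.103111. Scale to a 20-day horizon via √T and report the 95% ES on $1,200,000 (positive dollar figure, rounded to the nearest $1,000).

σ_{20d} = 3.1% × √20 = 13.864%.
ES multiplier = φ(z)/(1−α) = 0.103111/0.05 = 2.062.
ES = 13.864% × 2.062 = 28.588%; on $1,200,000: $343,056.

$343,000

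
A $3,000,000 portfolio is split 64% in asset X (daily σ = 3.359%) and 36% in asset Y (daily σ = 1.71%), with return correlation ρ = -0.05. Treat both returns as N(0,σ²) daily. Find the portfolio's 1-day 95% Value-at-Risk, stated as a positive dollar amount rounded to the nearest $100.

$108,900

σ_p² = 0.64²·3.359² + 0.36²·1.71² + 2·-0.05·0.64·0.36·3.359·1.71 = 4.8681 (%²).
σ_p = √4.8681 = 2.206%.
At 95%, z = 1.645.
VaR = 1.645 × 2.206% = 3.629%; on $3,000,000 that is $108,870.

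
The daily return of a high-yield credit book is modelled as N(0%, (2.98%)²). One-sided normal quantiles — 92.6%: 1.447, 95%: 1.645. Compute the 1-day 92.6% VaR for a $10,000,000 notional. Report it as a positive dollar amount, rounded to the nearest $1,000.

VaR = z·σ = 1.447 × 2.98% = 4.312%.
On $10,000,000: 0.04312 × $10,000,000 = $431,200.

$431,000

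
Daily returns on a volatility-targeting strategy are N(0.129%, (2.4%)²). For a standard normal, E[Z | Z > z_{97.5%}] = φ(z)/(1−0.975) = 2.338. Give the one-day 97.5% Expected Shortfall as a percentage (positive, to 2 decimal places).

ES = −(0.129%) + 2.4% × 2.338 = 5.482%.

5.48%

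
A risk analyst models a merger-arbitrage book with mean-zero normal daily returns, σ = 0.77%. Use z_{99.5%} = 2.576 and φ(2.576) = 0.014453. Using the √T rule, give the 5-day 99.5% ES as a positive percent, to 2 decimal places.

σ_{5d} = 0.77% × √5 = 1.722%.
ES multiplier = φ(z)/(1−α) = 0.014453/0.005 = 2.891.
ES = 1.722% × 2.891 = 4.978%.

4.98%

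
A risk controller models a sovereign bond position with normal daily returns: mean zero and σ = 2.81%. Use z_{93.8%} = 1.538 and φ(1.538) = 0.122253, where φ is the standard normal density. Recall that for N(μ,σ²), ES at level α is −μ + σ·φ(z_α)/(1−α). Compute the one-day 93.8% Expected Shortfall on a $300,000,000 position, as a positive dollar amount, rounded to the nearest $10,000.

$16,620,000

Tail multiplier: φ(z)/(1−α) = 0.122253 / 0.062 = 1.972.
ES = 2.81% × 1.972 = 5.541%.
On $300,000,000: 0.05541 × $300,000,000 = $16,623,000.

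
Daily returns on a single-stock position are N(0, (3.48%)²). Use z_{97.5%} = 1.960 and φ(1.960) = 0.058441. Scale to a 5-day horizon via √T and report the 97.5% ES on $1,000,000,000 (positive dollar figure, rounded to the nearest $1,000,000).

σ_{5d} = 3.48% × √5 = 7.782%.
ES multiplier = φ(z)/(1−α) = 0.058441/0.025 = 2.338.
ES = 7.782% × 2.338 = 18.194%; on $1,000,000,000: $181,940,000.

$182,000,000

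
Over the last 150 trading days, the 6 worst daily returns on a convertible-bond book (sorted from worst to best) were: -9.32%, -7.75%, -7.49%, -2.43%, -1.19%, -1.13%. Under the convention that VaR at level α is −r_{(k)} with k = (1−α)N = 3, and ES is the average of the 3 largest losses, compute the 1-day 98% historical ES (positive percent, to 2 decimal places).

The 3 worst returns sum to -24.56%.
ES = −(-24.56%) / 3 = 8.1866…% ≈ 8.19%.

8.19%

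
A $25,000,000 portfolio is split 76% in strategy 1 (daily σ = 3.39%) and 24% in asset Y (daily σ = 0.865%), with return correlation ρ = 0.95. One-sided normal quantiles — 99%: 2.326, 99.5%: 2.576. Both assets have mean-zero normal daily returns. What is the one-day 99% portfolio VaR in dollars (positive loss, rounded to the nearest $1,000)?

$1,613,000

σ_p² = 0.76²·3.39² + 0.24²·0.865² + 2·0.95·0.76·0.24·3.39·0.865 = 7.6972 (%²).
σ_p = √7.6972 = 2.774%.
VaR = 2.326 × 2.774% = 6.452%; on $25,000,000 that is $1,613,000.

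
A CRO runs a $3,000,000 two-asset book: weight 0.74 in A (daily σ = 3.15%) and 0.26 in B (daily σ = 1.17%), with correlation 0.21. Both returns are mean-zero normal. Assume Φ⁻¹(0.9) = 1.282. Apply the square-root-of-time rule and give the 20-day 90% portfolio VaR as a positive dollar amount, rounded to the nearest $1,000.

$415,000

σ_p = √(0.74²·3.15² + 0.26²·1.17² + 2·0.21·0.74·0.26·3.15·1.17) = 2.413%.
σ_{20d} = 2.413% × √20 = 10.791%.
VaR = 1.282 × 10.791% = 13.834%; on $3,000,000 that is $415,020.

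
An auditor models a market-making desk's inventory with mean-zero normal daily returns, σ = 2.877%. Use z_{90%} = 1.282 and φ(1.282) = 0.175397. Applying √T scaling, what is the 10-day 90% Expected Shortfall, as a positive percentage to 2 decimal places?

15.96%

σ_{10d} = 2.877% × √10 = 9.098%.
ES multiplier = φ(z)/(1−α) = 0.175397/0.1 = 1.754.
ES = 9.098% × 1.754 = 15.958%.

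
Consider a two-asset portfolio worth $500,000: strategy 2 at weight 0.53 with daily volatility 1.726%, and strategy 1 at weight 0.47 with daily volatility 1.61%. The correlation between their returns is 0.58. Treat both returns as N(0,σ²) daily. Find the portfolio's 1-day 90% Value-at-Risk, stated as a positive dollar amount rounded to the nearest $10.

σ_p² = 0.53²·1.726² + 0.47²·1.61² + 2·0.58·0.53·0.47·1.726·1.61 = 2.2124 (%²).
σ_p = √2.2124 = 1.487%.
At 90%, z = 1.282.
VaR = 1.282 × 1.487% = 1.906%; on $500,000 that is $9,530.

$9,530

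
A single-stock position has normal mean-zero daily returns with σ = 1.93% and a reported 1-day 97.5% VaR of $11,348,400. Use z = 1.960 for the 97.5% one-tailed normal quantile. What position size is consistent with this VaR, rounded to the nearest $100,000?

VaR as a fraction of value: z·σ = 1.960 × 1.93% = 3.7828%.
Position = $11,348,400 / 0.037828 = $300,000,000.

$300,000,000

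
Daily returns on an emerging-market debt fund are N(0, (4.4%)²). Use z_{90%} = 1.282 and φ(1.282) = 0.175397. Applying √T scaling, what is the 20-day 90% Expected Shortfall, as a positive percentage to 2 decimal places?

σ_{20d} = 4.4% × √20 = 19.677%.
ES multiplier = φ(z)/(1−α) = 0.175397/0.1 = 1.754.
ES = 19.677% × 1.754 = 34.513%.

34.51%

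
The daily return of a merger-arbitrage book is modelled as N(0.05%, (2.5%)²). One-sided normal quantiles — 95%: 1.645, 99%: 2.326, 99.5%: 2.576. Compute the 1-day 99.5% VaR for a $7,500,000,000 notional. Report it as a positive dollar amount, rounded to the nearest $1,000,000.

$479,000,000

VaR = −μ + z·σ = −(0.05%) + 2.576 × 2.5% = 6.390%.
On $7,500,000,000: 0.06390 × $7,500,000,000 = $479,250,000.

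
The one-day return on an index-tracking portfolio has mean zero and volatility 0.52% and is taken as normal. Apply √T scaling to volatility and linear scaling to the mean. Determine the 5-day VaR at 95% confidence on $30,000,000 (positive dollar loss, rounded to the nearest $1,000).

$574,000

At 95%, z = 1.645.
σ_{5d} = 0.52% × √5 = 1.163%.
VaR = 1.645 × 1.163% = 1.913%.
On $30,000,000: 0.01913 × $30,000,000 = $573,900.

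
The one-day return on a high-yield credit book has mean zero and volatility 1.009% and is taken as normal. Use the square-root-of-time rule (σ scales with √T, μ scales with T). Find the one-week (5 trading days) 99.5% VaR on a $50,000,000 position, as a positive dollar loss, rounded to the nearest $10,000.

At 99.5%, z = 2.576.
σ_{5d} = 1.009% × √5 = 2.256%.
VaR = 2.576 × 2.256% = 5.811%.
On $50,000,000: 0.05811 × $50,000,000 = $2,905,500.

$2,910,000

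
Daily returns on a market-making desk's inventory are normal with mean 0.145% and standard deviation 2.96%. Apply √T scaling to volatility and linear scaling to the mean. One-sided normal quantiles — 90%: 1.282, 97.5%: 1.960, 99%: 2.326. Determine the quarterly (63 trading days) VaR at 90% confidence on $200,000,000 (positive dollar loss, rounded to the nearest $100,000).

σ_{63d} = 2.96% × √63 = 23.494%; μ_{63d} = 63 × 0.145% = 9.135%.
VaR = −(9.135%) + 1.282 × 23.494% = 20.984%.
On $200,000,000: 0.20984 × $200,000,000 = $41,968,000.

$42,000,000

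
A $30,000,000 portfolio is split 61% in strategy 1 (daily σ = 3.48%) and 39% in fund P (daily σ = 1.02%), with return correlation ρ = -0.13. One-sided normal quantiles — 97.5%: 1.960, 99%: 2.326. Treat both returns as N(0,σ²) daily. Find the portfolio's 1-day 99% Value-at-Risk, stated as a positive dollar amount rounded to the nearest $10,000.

$1,470,000

σ_p² = 0.61²·3.48² + 0.39²·1.02² + 2·-0.13·0.61·0.39·3.48·1.02 = 4.4450 (%²).
σ_p = √4.4450 = 2.108%.
VaR = 2.326 × 2.108% = 4.903%; on $30,000,000 that is $1,470,900.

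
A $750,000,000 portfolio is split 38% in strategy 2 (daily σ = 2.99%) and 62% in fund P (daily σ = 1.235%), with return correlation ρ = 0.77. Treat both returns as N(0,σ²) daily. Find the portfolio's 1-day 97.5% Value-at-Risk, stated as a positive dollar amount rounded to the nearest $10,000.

$26,370,000

σ_p² = 0.38²·2.99² + 0.62²·1.235² + 2·0.77·0.38·0.62·2.99·1.235 = 3.2170 (%²).
σ_p = √3.2170 = 1.794%.
At 97.5%, z = 1.960.
VaR = 1.960 × 1.794% = 3.516%; on $750,000,000 that is $26,370,000.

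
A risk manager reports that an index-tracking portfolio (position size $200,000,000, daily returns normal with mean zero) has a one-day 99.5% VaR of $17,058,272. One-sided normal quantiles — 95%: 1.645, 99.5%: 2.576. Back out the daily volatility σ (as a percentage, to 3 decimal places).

3.311%

VaR as a fraction: $17,058,272 / $200,000,000 = 8.529%.
σ = VaR / z = 8.529% / 2.576 = 3.311%.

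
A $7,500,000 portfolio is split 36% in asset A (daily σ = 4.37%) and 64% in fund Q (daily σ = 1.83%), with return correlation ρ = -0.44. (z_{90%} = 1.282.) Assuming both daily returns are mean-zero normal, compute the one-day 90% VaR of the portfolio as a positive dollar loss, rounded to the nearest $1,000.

σ_p² = 0.36²·4.37² + 0.64²·1.83² + 2·-0.44·0.36·0.64·4.37·1.83 = 2.2252 (%²).
σ_p = √2.2252 = 1.492%.
VaR = 1.282 × 1.492% = 1.913%; on $7,500,000 that is $143,475.

$143,000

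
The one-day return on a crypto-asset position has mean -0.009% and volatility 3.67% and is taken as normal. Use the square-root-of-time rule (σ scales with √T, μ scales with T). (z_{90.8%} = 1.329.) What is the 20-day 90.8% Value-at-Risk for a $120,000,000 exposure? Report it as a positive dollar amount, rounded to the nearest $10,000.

$26,390,000

σ_{20d} = 3.67% × √20 = 16.413%; μ_{20d} = 20 × -0.009% = -0.180%.
VaR = −(-0.180%) + 1.329 × 16.413% = 21.993%.
On $120,000,000: 0.21993 × $120,000,000 = $26,391,600.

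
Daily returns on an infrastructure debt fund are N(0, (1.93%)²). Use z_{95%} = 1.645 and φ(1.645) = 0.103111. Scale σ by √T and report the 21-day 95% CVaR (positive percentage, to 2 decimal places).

18.24%

σ_{21d} = 1.93% × √21 = 8.844%.
ES multiplier = φ(z)/(1−α) = 0.103111/0.05 = 2.062.
ES = 8.844% × 2.062 = 18.236%.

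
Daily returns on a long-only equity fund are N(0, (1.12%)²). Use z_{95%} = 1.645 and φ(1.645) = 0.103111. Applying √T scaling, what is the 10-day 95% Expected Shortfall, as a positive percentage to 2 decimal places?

σ_{10d} = 1.12% × √10 = 3.542%.
ES multiplier = φ(z)/(1−α) = 0.103111/0.05 = 2.062.
ES = 3.542% × 2.062 = 7.304%.

7.30%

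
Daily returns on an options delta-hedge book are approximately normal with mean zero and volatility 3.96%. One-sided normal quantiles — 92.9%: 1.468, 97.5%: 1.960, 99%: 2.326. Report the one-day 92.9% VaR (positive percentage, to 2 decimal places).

5.81%

VaR = z·σ = 1.468 × 3.96% = 5.813%.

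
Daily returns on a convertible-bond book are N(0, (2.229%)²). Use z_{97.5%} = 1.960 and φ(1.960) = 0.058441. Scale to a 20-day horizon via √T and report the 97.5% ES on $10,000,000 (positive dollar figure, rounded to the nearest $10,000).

σ_{20d} = 2.229% × √20 = 9.968%.
ES multiplier = φ(z)/(1−α) = 0.058441/0.025 = 2.338.
ES = 9.968% × 2.338 = 23.305%; on $10,000,000: $2,330,500.

$2,330,000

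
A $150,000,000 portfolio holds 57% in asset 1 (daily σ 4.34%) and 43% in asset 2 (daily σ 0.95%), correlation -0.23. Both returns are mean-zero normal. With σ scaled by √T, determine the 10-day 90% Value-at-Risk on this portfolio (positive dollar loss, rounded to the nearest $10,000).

$14,670,000

σ_p = √(0.57²·4.34² + 0.43²·0.95² + 2·-0.23·0.57·0.43·4.34·0.95) = 2.413%.
σ_{10d} = 2.413% × √10 = 7.631%.
z(90%) = 1.282.
VaR = 1.282 × 7.631% = 9.783%; on $150,000,000 that is $14,674,500.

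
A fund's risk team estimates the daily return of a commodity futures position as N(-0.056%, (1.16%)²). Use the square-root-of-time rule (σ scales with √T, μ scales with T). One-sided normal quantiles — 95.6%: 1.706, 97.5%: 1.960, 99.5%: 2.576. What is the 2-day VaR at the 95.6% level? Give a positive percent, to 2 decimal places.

σ_{2d} = 1.16% × √2 = 1.640%; μ_{2d} = 2 × -0.056% = -0.112%.
VaR = −(-0.112%) + 1.706 × 1.640% = 2.910%.

2.91%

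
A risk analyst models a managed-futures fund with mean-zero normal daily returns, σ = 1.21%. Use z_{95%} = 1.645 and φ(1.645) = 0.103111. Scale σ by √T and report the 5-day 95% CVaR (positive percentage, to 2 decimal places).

σ_{5d} = 1.21% × √5 = 2.706%.
ES multiplier = φ(z)/(1−α) = 0.103111/0.05 = 2.062.
ES = 2.706% × 2.062 = 5.580%.

5.58%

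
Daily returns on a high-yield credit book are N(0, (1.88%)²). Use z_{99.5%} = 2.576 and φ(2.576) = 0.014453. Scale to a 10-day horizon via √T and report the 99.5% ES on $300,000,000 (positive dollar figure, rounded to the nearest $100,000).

$51,600,000

σ_{10d} = 1.88% × √10 = 5.945%.
ES multiplier = φ(z)/(1−α) = 0.014453/0.005 = 2.891.
ES = 5.945% × 2.891 = 17.187%; on $300,000,000: $51,561,000.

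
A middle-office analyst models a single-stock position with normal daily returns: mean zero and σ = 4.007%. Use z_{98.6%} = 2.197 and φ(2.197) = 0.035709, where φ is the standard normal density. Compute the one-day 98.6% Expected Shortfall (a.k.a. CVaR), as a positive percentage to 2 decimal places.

Tail multiplier: φ(z)/(1−α) = 0.035709 / 0.014 = 2.551.
ES = 4.007% × 2.551 = 10.222%.

10.22%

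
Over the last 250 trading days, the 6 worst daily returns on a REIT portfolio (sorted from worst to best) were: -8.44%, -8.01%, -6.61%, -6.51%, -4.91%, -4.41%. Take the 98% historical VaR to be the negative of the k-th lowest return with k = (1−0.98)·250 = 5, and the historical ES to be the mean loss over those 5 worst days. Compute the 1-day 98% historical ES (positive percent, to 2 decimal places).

6.90%

The 5 worst returns sum to -34.48%.
ES = −(-34.48%) / 5 = 6.896% ≈ 6.90%.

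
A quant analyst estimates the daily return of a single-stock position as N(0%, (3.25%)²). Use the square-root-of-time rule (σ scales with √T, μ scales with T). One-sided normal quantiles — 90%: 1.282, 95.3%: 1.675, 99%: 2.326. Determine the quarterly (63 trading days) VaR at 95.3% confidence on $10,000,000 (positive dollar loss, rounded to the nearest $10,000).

σ_{63d} = 3.25% × √63 = 25.796%.
VaR = 1.675 × 25.796% = 43.208%.
On $10,000,000: 0.43208 × $10,000,000 = $4,320,800.

$4,320,000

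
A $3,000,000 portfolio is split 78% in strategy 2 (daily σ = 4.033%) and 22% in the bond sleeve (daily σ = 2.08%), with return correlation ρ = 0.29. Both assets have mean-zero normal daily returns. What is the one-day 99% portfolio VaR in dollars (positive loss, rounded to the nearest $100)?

$230,800

σ_p² = 0.78²·4.033² + 0.22²·2.08² + 2·0.29·0.78·0.22·4.033·2.08 = 10.9400 (%²).
σ_p = √10.9400 = 3.308%.
At 99%, z = 2.326.
VaR = 2.326 × 3.308% = 7.694%; on $3,000,000 that is $230,820.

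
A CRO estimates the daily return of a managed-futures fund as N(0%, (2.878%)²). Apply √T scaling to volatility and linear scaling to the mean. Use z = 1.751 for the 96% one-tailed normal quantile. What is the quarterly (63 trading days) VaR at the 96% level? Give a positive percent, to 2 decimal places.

40.00%

σ_{63d} = 2.878% × √63 = 22.843%.
VaR = 1.751 × 22.843% = 39.998%.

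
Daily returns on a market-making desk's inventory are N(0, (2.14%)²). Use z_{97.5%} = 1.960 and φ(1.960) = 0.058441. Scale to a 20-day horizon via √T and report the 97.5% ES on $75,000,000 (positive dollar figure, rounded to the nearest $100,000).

σ_{20d} = 2.14% × √20 = 9.570%.
ES multiplier = φ(z)/(1−α) = 0.058441/0.025 = 2.338.
ES = 9.570% × 2.338 = 22.375%; on $75,000,000: $16,781,250.

$16,800,000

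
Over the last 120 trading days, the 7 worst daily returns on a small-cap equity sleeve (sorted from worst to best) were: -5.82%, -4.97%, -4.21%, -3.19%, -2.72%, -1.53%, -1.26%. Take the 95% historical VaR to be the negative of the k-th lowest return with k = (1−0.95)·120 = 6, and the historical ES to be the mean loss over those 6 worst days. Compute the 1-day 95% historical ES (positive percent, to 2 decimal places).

The 6 worst returns sum to -22.44%.
ES = −(-22.44%) / 6 = 3.74%.

3.74%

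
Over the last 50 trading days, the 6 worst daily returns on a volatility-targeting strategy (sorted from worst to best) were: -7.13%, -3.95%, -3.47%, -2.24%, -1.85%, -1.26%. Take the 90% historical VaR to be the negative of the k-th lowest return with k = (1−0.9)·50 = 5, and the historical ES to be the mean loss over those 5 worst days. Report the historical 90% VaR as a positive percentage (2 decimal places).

1.85%

k = 5; the 5th lowest return is -1.85%, so VaR = 1.85%.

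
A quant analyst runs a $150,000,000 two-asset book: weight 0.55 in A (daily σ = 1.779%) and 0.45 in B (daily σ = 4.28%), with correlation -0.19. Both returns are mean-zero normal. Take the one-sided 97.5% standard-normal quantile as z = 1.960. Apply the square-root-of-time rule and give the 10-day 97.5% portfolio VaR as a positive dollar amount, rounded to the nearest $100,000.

$18,500,000

σ_p = √(0.55²·1.779² + 0.45²·4.28² + 2·-0.19·0.55·0.45·1.779·4.28) = 1.988%.
σ_{10d} = 1.988% × √10 = 6.287%.
VaR = 1.960 × 6.287% = 12.323%; on $150,000,000 that is $18,484,500.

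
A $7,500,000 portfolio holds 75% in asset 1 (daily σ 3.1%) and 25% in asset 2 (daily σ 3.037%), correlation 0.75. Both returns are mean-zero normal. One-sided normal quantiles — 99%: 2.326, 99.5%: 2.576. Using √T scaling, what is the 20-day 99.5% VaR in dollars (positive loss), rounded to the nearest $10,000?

$2,540,000

σ_p = √(0.75²·3.1² + 0.25²·3.037² + 2·0.75·0.75·0.25·3.1·3.037) = 2.938%.
σ_{20d} = 2.938% × √20 = 13.139%.
VaR = 2.576 × 13.139% = 33.846%; on $7,500,000 that is $2,538,450.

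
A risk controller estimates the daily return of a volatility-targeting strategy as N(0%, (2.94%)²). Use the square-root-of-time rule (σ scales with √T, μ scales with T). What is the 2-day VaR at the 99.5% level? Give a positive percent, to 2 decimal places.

10.71%

At 99.5%, z = 2.576.
σ_{2d} = 2.94% × √2 = 4.158%.
VaR = 2.576 × 4.158% = 10.711%.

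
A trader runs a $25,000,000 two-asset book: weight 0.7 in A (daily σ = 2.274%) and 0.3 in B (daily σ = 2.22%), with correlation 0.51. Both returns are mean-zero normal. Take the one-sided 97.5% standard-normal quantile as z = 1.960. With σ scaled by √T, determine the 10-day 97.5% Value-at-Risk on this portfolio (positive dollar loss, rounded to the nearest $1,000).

σ_p = √(0.7²·2.274² + 0.3²·2.22² + 2·0.51·0.7·0.3·2.274·2.22) = 2.015%.
σ_{10d} = 2.015% × √10 = 6.372%.
VaR = 1.960 × 6.372% = 12.489%; on $25,000,000 that is $3,122,250.

$3,122,000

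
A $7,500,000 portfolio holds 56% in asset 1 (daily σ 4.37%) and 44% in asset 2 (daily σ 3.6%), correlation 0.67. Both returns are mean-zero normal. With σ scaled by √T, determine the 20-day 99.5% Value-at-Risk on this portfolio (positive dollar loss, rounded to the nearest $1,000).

σ_p = √(0.56²·4.37² + 0.44²·3.6² + 2·0.67·0.56·0.44·4.37·3.6) = 3.700%.
σ_{20d} = 3.700% × √20 = 16.547%.
z(99.5%) = 2.576.
VaR = 2.576 × 16.547% = 42.625%; on $7,500,000 that is $3,196,875.

$3,197,000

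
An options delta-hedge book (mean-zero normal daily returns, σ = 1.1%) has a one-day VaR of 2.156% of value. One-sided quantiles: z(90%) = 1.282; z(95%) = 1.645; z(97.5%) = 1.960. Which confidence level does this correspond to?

Implied z = VaR/σ = 2.156 / 1.1 = 1.960.
This matches z(97.5%) = 1.960.

97.5%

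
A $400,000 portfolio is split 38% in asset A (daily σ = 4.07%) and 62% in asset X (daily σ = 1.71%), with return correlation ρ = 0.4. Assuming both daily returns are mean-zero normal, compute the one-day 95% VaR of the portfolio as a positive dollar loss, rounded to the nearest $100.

σ_p² = 0.38²·4.07² + 0.62²·1.71² + 2·0.4·0.38·0.62·4.07·1.71 = 4.8278 (%²).
σ_p = √4.8278 = 2.197%.
At 95%, z = 1.645.
VaR = 1.645 × 2.197% = 3.614%; on $400,000 that is $14,456.

$14,500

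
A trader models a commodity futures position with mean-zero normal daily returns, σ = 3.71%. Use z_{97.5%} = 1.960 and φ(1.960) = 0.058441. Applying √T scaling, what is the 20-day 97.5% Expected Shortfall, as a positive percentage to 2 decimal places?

38.79%

σ_{20d} = 3.71% × √20 = 16.592%.
ES multiplier = φ(z)/(1−α) = 0.058441/0.025 = 2.338.
ES = 16.592% × 2.338 = 38.792%.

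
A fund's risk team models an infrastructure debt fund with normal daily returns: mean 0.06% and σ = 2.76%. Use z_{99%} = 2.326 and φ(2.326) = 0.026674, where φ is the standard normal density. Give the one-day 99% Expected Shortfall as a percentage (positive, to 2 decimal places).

Tail multiplier: φ(z)/(1−α) = 0.026674 / 0.01 = 2.667.
ES = −(0.06%) + 2.76% × 2.667 = 7.301%.

7.30%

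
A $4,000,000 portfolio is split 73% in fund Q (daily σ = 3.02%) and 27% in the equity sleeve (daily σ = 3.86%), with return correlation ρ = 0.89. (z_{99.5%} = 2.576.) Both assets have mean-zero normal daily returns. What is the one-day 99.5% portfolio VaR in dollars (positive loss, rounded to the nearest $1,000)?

σ_p² = 0.73²·3.02² + 0.27²·3.86² + 2·0.89·0.73·0.27·3.02·3.86 = 10.0362 (%²).
σ_p = √10.0362 = 3.168%.
VaR = 2.576 × 3.168% = 8.161%; on $4,000,000 that is $326,440.

$326,000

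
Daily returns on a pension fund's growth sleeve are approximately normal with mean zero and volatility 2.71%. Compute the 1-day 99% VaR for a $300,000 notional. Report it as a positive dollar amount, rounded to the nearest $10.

At 99% one-sided, z = 2.326.
VaR = z·σ = 2.326 × 2.71% = 6.303%.
On $300,000: 0.06303 × $300,000 = $18,909.

$18,910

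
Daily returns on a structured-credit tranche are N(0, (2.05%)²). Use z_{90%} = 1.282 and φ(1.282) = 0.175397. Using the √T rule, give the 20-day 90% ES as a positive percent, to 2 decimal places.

σ_{20d} = 2.05% × √20 = 9.168%.
ES multiplier = φ(z)/(1−α) = 0.175397/0.1 = 1.754.
ES = 9.168% × 1.754 = 16.081%.

16.08%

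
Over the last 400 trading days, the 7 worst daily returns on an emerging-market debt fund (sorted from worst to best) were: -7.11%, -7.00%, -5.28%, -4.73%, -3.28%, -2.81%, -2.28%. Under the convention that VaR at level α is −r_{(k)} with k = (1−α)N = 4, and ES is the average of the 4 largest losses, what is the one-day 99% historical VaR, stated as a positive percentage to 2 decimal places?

4.73%

k = 4; the 4th lowest return is -4.73%, so VaR = 4.73%.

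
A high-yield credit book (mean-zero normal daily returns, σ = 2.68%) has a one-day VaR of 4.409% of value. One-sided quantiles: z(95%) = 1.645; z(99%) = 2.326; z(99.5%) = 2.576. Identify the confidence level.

Implied z = VaR/σ = 4.409 / 2.68 = 1.645.
This matches z(95%) = 1.645.

95%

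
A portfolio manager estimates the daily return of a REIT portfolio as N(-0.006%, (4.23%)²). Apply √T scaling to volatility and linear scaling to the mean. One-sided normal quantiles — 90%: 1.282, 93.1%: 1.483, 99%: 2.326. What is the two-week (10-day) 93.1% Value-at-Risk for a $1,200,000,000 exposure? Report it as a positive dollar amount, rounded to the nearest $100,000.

σ_{10d} = 4.23% × √10 = 13.376%; μ_{10d} = 10 × -0.006% = -0.060%.
VaR = −(-0.060%) + 1.483 × 13.376% = 19.897%.
On $1,200,000,000: 0.19897 × $1,200,000,000 = $238,764,000.

$238,800,000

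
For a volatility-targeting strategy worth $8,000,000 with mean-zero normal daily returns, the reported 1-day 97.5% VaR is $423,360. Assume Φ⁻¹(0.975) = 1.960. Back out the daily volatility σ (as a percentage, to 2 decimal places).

2.70%

VaR as a fraction: $423,360 / $8,000,000 = 5.292%.
σ = VaR / z = 5.292% / 1.960 = 2.700%.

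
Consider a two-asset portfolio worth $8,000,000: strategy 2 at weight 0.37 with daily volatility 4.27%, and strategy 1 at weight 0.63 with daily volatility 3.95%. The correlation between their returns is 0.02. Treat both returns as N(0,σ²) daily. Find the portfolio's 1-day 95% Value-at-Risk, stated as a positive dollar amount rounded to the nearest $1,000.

$391,000

σ_p² = 0.37²·4.27² + 0.63²·3.95² + 2·0.02·0.37·0.63·4.27·3.95 = 8.8460 (%²).
σ_p = √8.8460 = 2.974%.
At 95%, z = 1.645.
VaR = 1.645 × 2.974% = 4.892%; on $8,000,000 that is $391,360.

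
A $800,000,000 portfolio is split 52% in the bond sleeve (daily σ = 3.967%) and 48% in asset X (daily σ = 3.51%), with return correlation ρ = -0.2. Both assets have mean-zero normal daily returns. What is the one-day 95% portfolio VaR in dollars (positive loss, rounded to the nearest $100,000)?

σ_p² = 0.52²·3.967² + 0.48²·3.51² + 2·-0.2·0.52·0.48·3.967·3.51 = 5.7037 (%²).
σ_p = √5.7037 = 2.388%.
At 95%, z = 1.645.
VaR = 1.645 × 2.388% = 3.928%; on $800,000,000 that is $31,424,000.

$31,400,000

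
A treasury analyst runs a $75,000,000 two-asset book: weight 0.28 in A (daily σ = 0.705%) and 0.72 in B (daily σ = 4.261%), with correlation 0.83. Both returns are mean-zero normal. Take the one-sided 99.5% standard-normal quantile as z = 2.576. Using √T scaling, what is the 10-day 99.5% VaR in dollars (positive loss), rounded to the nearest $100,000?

$19,800,000

σ_p = √(0.28²·0.705² + 0.72²·4.261² + 2·0.83·0.28·0.72·0.705·4.261) = 3.234%.
σ_{10d} = 3.234% × √10 = 10.227%.
VaR = 2.576 × 10.227% = 26.345%; on $75,000,000 that is $19,758,750.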